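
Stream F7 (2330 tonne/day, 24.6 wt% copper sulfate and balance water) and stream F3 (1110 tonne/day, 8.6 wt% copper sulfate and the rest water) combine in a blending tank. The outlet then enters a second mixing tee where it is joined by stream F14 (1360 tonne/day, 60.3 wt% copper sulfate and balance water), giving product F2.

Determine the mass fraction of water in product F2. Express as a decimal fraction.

Overall, product flow = 4800 tonne/day.
water in = 2330×0.754 + 1110×0.914 + 1360×0.397 = 3311.3 tonne/day.
water fraction in F2 = 0.690.

0.690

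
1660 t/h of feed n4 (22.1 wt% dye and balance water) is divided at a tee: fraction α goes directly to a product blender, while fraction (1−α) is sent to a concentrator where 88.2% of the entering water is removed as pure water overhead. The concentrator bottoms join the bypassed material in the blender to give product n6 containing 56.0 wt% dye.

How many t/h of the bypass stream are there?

All 1660×0.221 = 366.86 t/h of dye reaches n6, so n6 = 366.86/0.560 = 655.11 t/h and vapour = 1004.9 t/h.
The evaporator receives (1−α)·1660 of feed at 0.779 water and removes 0.882 of that water:
0.882×0.779×(1−α)×1660 = 1004.9
(1−α) = 1004.9/1140.5 = 0.8811;  α = 0.1189.
Bypass flow = 0.1189×1660 = 197.44 t/h.

197.4 t/h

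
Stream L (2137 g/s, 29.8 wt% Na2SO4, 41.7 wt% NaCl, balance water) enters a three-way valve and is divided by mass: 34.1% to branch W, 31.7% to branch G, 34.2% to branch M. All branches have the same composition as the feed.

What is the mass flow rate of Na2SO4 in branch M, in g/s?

Branch M total = 0.342×2137 = 730.85 g/s.
Na2SO4 in M = 0.298×730.85 = 217.79 g/s.

217.8 g/s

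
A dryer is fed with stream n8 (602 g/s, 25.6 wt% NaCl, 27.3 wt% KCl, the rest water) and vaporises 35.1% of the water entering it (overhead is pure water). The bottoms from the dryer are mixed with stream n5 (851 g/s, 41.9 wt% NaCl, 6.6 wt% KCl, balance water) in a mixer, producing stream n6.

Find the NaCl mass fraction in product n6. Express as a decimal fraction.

0.3773

Vapour removed = 0.351×0.471×602 = 99.523 g/s; concentrate = 502.48 g/s.
NaCl reaching the mixer = 154.11 (from concentrate) + 851×0.419 = 510.68 g/s.
Product flow = 502.48 + 851 = 1353.5 g/s; NaCl fraction = 0.3773.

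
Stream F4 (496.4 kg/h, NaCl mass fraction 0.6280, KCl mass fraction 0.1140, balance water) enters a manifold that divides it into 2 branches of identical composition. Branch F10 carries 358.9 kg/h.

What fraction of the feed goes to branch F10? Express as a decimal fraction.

0.723

Fraction to F10 = 358.9/496.4 = 0.7230.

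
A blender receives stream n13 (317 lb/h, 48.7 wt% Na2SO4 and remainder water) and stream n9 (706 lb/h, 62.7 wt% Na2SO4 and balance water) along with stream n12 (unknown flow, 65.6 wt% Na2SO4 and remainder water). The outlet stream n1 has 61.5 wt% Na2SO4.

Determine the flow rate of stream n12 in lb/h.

Let n12 be the unknown flow. Total out = 1023 + n12.
Na2SO4 balance: 597.04 + 0.656·n12 = 0.615·(1023 + n12)
(0.656 − 0.615)·n12 = 0.615×1023 − 597.04 = 32.104
n12 = 32.104 / 0.041 = 783.02 lb/h

783 lb/h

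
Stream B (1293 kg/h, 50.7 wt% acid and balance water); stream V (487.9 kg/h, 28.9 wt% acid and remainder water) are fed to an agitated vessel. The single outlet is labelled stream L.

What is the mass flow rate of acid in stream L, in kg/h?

acid out = acid in = 1293×0.507 + 487.9×0.289 = 796.55 kg/h.

796.6 kg/h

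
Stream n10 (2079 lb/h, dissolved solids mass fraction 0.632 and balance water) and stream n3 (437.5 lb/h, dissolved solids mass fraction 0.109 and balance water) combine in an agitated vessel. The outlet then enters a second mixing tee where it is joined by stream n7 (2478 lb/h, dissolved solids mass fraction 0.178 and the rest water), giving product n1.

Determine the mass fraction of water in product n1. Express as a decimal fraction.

Overall, product flow = 4994.5 lb/h.
water in = 2079×0.368 + 437.5×0.891 + 2478×0.822 = 3191.8 lb/h.
water fraction in n1 = 0.639.

0.639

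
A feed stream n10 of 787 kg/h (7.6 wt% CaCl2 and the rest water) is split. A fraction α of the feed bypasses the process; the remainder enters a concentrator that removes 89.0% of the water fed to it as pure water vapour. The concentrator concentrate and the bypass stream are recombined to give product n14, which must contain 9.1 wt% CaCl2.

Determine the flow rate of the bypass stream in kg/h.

629.3 kg/h

All 787×0.076 = 59.812 kg/h of CaCl2 reaches n14, so n14 = 59.812/0.091 = 657.27 kg/h and vapour = 129.73 kg/h.
The evaporator receives (1−α)·787 of feed at 0.924 water and removes 0.890 of that water:
0.890×0.924×(1−α)×787 = 129.73
(1−α) = 129.73/647.2 = 0.2004;  α = 0.7996.
Bypass flow = 0.7996×787 = 629.25 kg/h.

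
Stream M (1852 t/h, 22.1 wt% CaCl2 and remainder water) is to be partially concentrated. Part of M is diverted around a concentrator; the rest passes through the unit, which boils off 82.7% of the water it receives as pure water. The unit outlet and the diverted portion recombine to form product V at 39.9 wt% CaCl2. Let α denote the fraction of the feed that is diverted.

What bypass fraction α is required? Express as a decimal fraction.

All 1852×0.221 = 409.29 t/h of CaCl2 reaches V, so V = 409.29/0.399 = 1025.8 t/h and vapour = 826.21 t/h.
The evaporator receives (1−α)·1852 of feed at 0.779 water and removes 0.827 of that water:
0.827×0.779×(1−α)×1852 = 826.21
(1−α) = 826.21/1193.1 = 0.6925;  α = 0.3075.

0.308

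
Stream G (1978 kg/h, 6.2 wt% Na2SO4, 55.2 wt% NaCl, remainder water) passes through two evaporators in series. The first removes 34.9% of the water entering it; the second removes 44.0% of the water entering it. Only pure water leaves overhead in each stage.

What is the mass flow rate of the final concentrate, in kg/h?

1493 kg/h

water in feed = 1978×0.386 = 763.51 kg/h.
After stage 1: water left = (1−0.349)×763.51 = 497.04; stream total = 1711.5 kg/h.
After stage 2: water left = (1−0.440)×497.04 = 278.34; final concentrate = 1492.8 kg/h.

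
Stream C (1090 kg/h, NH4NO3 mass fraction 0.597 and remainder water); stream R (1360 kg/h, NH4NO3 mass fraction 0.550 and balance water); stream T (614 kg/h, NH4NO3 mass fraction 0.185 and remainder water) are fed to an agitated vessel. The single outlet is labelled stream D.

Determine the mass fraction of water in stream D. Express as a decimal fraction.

Total flow out = 1090 + 1360 + 614 = 3064 kg/h.
water in = 1090×0.403 + 1360×0.450 + 614×0.815 = 1551.7 kg/h.
water mass fraction in D = 1551.7/3064 = 0.506.

0.506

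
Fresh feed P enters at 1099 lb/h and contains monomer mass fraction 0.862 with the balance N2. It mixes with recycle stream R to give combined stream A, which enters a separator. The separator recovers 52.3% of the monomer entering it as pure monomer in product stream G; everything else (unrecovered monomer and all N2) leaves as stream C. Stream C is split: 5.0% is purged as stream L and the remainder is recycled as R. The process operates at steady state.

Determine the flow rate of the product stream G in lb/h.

monomer in A: m_A = 1099×0.862 + (1−0.050)·(1−0.523)·m_A, so m_A = 947.34/0.5469 = 1732.4 lb/h.
Product G = 0.523×1732.4 = 906.02 lb/h.

906 lb/h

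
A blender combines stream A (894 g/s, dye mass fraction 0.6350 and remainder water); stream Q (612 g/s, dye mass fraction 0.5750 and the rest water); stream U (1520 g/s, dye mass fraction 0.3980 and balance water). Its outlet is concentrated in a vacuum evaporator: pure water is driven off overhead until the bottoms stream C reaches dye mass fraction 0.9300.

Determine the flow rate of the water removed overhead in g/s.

dye entering = 894×0.635 + 612×0.575 + 1520×0.398 = 1524.6 g/s.
All dye reports to C, so C = 1524.6/0.930 = 1639.3 g/s.
Total feed = 3026 g/s; overhead = 3026 − 1639.3 = 1386.7 g/s.

1387 g/s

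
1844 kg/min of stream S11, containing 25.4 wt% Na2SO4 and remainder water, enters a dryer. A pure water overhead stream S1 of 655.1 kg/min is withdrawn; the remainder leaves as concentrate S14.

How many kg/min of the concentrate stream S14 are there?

1189 kg/min

Concentrate = 1844 − 655.1 = 1188.9 kg/min.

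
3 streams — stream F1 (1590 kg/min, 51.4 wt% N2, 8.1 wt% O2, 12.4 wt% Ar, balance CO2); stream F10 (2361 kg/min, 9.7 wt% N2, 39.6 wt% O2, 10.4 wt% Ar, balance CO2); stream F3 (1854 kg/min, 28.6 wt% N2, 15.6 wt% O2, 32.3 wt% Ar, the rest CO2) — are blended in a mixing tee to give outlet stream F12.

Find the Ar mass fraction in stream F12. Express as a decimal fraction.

Total flow out = 1590 + 2361 + 1854 = 5805 kg/min.
Ar in = 1590×0.124 + 2361×0.104 + 1854×0.323 = 1041.5 kg/min.
Ar mass fraction in F12 = 1041.5/5805 = 0.179.

0.179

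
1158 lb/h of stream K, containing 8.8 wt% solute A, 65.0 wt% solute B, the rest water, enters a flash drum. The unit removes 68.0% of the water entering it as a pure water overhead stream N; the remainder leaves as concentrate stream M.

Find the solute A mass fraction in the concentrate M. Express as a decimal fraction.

solute A is not removed: 1158×0.088 = 101.9 lb/h of solute A enters M.
water entering = 1158×0.262 = 303.4 lb/h; overhead removed = 0.680×303.4 = 206.31 lb/h.
Concentrate = 1158 − 206.31 = 951.69 lb/h.
Mass fraction = 101.9/951.69 = 0.107.

0.107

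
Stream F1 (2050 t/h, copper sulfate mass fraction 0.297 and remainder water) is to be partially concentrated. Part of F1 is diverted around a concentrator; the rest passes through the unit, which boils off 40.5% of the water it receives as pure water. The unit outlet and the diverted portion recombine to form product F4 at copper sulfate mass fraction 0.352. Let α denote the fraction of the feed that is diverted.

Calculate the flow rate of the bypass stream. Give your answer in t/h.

All 2050×0.297 = 608.85 t/h of copper sulfate reaches F4, so F4 = 608.85/0.352 = 1729.7 t/h and vapour = 320.31 t/h.
The evaporator receives (1−α)·2050 of feed at 0.703 water and removes 0.405 of that water:
0.405×0.703×(1−α)×2050 = 320.31
(1−α) = 320.31/583.67 = 0.5488;  α = 0.4512.
Bypass flow = 0.4512×2050 = 924.97 t/h.

925 t/h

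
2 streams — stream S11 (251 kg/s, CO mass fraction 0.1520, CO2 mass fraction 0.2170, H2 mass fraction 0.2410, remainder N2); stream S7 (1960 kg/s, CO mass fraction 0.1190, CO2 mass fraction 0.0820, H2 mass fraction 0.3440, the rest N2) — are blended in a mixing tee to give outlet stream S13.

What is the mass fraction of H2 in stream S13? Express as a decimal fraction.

0.3323

Total flow out = 251 + 1960 = 2211 kg/s.
H2 in = 251×0.241 + 1960×0.344 = 734.73 kg/s.
H2 mass fraction in S13 = 734.73/2211 = 0.3323.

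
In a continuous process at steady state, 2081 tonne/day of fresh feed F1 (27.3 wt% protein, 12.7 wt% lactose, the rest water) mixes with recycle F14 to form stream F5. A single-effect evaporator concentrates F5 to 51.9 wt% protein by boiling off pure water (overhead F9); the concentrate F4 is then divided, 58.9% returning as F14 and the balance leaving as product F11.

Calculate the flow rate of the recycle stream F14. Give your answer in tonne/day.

Overall protein balance (none leaves overhead): protein in fresh feed = protein in product, i.e. 2081×0.273 = (1−0.589)·F4·0.519.
F4 = 568.11/(0.519×0.411) = 2663.3 tonne/day.
Recycle F14 = 0.589×2663.3 = 1568.7 tonne/day.

1569 tonne/day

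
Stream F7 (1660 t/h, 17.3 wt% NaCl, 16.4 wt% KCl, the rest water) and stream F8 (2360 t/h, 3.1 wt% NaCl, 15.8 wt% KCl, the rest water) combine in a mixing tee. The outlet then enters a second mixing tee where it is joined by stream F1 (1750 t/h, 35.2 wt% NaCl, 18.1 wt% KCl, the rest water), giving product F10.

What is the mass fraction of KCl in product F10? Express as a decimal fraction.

Overall, product flow = 5770 t/h.
KCl in = 1660×0.164 + 2360×0.158 + 1750×0.181 = 961.87 t/h.
KCl fraction in F10 = 0.167.

0.167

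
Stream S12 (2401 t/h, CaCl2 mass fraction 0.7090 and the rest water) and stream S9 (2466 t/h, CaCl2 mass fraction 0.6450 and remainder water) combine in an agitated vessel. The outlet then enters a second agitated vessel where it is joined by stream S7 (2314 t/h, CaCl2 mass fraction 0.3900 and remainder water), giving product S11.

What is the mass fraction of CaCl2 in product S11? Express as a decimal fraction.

Overall, product flow = 7181 t/h.
CaCl2 in = 2401×0.709 + 2466×0.645 + 2314×0.390 = 4195.3 t/h.
CaCl2 fraction in S11 = 0.5842.

0.5842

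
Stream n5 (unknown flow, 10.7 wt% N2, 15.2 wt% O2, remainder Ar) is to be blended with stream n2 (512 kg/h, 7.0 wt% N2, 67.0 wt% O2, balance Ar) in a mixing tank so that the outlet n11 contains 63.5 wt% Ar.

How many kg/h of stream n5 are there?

Let n5 be the unknown flow. Total out = 512 + n5.
Ar balance: 133.12 + 0.741·n5 = 0.635·(512 + n5)
(0.741 − 0.635)·n5 = 0.635×512 − 133.12 = 192
n5 = 192 / 0.106 = 1811.3 kg/h

1811 kg/h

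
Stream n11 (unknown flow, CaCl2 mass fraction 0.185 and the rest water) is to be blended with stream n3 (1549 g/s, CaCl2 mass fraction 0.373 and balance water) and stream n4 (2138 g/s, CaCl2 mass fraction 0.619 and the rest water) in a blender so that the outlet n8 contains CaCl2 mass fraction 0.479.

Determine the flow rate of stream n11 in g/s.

459.6 g/s

Let n11 be the unknown flow. Total out = 3687 + n11.
CaCl2 balance: 1901.2 + 0.185·n11 = 0.479·(3687 + n11)
(0.185 − 0.479)·n11 = 0.479×3687 − 1901.2 = -135.13
n11 = -135.13 / -0.294 = 459.61 g/s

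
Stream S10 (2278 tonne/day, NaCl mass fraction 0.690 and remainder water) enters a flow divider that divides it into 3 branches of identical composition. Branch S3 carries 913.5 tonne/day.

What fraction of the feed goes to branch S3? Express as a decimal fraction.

Fraction to S3 = 913.5/2278 = 0.4010.

0.401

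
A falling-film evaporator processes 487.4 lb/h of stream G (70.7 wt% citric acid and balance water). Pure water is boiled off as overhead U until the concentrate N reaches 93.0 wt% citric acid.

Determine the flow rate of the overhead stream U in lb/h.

citric acid is conserved: 487.4×0.707 = 344.59 lb/h all reports to the concentrate.
Concentrate = 344.59/(target fraction) = 370.53 lb/h.
Overhead = 487.4 − 370.53 = 116.87 lb/h.

116.9 lb/h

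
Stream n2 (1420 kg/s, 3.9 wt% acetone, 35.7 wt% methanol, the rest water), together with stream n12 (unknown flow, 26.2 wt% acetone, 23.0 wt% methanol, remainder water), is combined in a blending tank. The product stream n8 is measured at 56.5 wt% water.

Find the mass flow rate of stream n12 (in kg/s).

971.6 kg/s

Let n12 be the unknown flow. Total out = 1420 + n12.
water balance: 857.68 + 0.508·n12 = 0.565·(1420 + n12)
(0.508 − 0.565)·n12 = 0.565×1420 − 857.68 = -55.38
n12 = -55.38 / -0.057 = 971.58 kg/s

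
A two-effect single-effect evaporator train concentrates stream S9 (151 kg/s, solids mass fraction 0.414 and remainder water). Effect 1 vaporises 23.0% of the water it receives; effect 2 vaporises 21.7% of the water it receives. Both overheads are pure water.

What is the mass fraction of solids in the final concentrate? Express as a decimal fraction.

water in feed = 151×0.586 = 88.486 kg/s.
After stage 1: water left = (1−0.230)×88.486 = 68.134; stream total = 130.65 kg/s.
After stage 2: water left = (1−0.217)×68.134 = 53.349; final concentrate = 115.86 kg/s.
solids fraction = 62.514/115.86 = 0.540.

0.540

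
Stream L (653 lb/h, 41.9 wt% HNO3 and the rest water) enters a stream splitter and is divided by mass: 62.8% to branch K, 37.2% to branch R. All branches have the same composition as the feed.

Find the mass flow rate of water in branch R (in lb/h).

141.1 lb/h

Branch R total = 0.372×653 = 242.92 lb/h.
water in R = 0.581×242.92 = 141.13 lb/h.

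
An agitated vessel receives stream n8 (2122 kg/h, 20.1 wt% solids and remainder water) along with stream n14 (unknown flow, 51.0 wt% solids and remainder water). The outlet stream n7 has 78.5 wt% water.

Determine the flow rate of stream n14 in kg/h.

Let n14 be the unknown flow. Total out = 2122 + n14.
water balance: 1695.5 + 0.490·n14 = 0.785·(2122 + n14)
(0.490 − 0.785)·n14 = 0.785×2122 − 1695.5 = -29.708
n14 = -29.708 / -0.295 = 100.71 kg/h

100.7 kg/h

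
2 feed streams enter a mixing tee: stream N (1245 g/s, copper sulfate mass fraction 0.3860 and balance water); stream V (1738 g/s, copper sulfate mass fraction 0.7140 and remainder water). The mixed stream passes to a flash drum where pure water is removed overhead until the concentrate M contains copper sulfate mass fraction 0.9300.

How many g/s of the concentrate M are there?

1851 g/s

copper sulfate entering = 1245×0.386 + 1738×0.714 = 1721.5 g/s.
All copper sulfate reports to M, so M = 1721.5/0.930 = 1851.1 g/s.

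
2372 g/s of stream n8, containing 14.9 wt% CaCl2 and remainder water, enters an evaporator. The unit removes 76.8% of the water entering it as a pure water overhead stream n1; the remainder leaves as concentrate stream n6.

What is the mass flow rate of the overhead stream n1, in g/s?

water entering = 2372×0.851 = 2018.6 g/s; overhead removed = 0.768×2018.6 = 1550.3 g/s.

1550 g/s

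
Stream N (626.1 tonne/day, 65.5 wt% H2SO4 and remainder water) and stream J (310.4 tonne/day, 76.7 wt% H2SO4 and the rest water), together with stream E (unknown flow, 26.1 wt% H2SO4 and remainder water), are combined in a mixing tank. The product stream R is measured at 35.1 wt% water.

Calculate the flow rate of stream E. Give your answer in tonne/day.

104.1 tonne/day

Let E be the unknown flow. Total out = 936.5 + E.
water balance: 288.33 + 0.739·E = 0.351·(936.5 + E)
(0.739 − 0.351)·E = 0.351×936.5 − 288.33 = 40.384
E = 40.384 / 0.388 = 104.08 tonne/day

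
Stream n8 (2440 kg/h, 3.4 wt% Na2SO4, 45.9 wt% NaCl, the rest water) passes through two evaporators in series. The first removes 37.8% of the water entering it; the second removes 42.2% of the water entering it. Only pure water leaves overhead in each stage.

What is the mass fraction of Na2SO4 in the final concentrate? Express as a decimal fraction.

0.0503

water in feed = 2440×0.507 = 1237.1 kg/h.
After stage 1: water left = (1−0.378)×1237.1 = 769.46; stream total = 1972.4 kg/h.
After stage 2: water left = (1−0.422)×769.46 = 444.75; final concentrate = 1647.7 kg/h.
Na2SO4 fraction = 82.96/1647.7 = 0.0503.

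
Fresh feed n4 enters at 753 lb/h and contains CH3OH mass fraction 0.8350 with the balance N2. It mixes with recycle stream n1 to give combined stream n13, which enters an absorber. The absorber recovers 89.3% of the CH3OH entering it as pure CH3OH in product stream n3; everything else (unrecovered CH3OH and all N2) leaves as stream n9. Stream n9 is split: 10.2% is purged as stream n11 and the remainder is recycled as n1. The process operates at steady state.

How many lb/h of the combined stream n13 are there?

N2 enters only via n4 and leaves only via the purge: 753×0.165 = 0.102×(N2 in n9), and the absorber passes all N2, so N2 in n13 = N2 in n9 = 1218.1 lb/h.
CH3OH in n13: m_A = 753×0.835 + (1−0.102)·(1−0.893)·m_A, so m_A = 628.75/0.9039 = 695.59 lb/h.
n13 = 695.59 + 1218.1 = 1913.7 lb/h.

1914 lb/h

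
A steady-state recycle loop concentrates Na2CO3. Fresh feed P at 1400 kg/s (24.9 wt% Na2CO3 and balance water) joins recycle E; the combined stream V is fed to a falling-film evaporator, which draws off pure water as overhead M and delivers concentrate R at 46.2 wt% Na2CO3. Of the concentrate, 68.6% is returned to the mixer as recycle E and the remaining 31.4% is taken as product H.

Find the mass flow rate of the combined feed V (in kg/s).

3048 kg/s

Overall Na2CO3 balance (none leaves overhead): Na2CO3 in fresh feed = Na2CO3 in product, i.e. 1400×0.249 = (1−0.686)·R·0.462.
R = 348.6/(0.462×0.314) = 2403 kg/s.
Recycle E = 0.686×2403 = 1648.5 kg/s.
Combined feed V = 1400 + 1648.5 = 3048.5 kg/s.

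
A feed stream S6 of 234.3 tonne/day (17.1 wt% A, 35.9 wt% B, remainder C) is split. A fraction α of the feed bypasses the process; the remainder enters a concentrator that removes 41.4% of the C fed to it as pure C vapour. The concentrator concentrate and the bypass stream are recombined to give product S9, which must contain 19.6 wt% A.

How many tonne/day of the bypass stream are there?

All 234.3×0.171 = 40.065 tonne/day of A reaches S9, so S9 = 40.065/0.196 = 204.41 tonne/day and vapour = 29.885 tonne/day.
The evaporator receives (1−α)·234.3 of feed at 0.470 C and removes 0.414 of that C:
0.414×0.470×(1−α)×234.3 = 29.885
(1−α) = 29.885/45.59 = 0.6555;  α = 0.3445.
Bypass flow = 0.3445×234.3 = 80.712 tonne/day.

80.71 tonne/day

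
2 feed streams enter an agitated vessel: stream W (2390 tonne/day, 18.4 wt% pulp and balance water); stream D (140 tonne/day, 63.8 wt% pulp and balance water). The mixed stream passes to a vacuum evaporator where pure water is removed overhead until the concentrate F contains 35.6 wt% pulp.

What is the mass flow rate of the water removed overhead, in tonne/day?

pulp entering = 2390×0.184 + 140×0.638 = 529.08 tonne/day.
All pulp reports to F, so F = 529.08/0.356 = 1486.2 tonne/day.
Total feed = 2530 tonne/day; overhead = 2530 − 1486.2 = 1043.8 tonne/day.

1044 tonne/day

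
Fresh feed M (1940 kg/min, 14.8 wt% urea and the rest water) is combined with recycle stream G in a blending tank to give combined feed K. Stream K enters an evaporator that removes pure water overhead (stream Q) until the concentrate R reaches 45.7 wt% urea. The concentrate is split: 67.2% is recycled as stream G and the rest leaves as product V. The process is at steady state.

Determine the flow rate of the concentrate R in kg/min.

1915 kg/min

Overall urea balance (none leaves overhead): urea in fresh feed = urea in product, i.e. 1940×0.148 = (1−0.672)·R·0.457.
R = 287.12/(0.457×0.328) = 1915.5 kg/min.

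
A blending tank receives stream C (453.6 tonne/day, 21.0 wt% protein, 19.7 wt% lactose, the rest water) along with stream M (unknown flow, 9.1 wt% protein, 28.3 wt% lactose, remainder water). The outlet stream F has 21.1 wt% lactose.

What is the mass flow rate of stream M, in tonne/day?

88.2 tonne/day

Let M be the unknown flow. Total out = 453.6 + M.
lactose balance: 89.359 + 0.283·M = 0.211·(453.6 + M)
(0.283 − 0.211)·M = 0.211×453.6 − 89.359 = 6.3504
M = 6.3504 / 0.072 = 88.2 tonne/day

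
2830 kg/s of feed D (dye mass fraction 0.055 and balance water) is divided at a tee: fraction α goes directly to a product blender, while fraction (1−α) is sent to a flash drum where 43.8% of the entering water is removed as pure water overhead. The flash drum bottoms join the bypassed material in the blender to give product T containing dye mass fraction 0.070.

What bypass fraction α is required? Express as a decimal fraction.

0.482

All 2830×0.055 = 155.65 kg/s of dye reaches T, so T = 155.65/0.070 = 2223.6 kg/s and vapour = 606.43 kg/s.
The evaporator receives (1−α)·2830 of feed at 0.945 water and removes 0.438 of that water:
0.438×0.945×(1−α)×2830 = 606.43
(1−α) = 606.43/1171.4 = 0.5177;  α = 0.4823.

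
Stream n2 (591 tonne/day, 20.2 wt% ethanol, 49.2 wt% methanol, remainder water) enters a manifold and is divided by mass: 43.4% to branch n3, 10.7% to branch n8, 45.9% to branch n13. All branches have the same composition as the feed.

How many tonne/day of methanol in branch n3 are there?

Branch n3 total = 0.434×591 = 256.49 tonne/day.
methanol in n3 = 0.492×256.49 = 126.2 tonne/day.

126.2 tonne/day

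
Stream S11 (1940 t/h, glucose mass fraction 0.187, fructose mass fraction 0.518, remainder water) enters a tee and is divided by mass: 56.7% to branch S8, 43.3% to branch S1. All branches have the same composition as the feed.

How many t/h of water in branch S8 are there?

324.5 t/h

Branch S8 total = 0.567×1940 = 1100 t/h.
water in S8 = 0.295×1100 = 324.49 t/h.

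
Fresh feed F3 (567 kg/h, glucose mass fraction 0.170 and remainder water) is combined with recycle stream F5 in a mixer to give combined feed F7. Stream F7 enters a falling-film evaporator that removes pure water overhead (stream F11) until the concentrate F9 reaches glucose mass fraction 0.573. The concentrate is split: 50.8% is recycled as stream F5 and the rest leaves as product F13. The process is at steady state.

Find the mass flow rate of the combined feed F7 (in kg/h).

740.7 kg/h

Overall glucose balance (none leaves overhead): glucose in fresh feed = glucose in product, i.e. 567×0.170 = (1−0.508)·F9·0.573.
F9 = 96.39/(0.573×0.492) = 341.91 kg/h.
Recycle F5 = 0.508×341.91 = 173.69 kg/h.
Combined feed F7 = 567 + 173.69 = 740.69 kg/h.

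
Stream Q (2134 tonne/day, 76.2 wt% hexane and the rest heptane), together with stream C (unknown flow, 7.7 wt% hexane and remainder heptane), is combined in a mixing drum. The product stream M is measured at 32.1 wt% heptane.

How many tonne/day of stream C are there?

294.2 tonne/day

Let C be the unknown flow. Total out = 2134 + C.
heptane balance: 507.89 + 0.923·C = 0.321·(2134 + C)
(0.923 − 0.321)·C = 0.321×2134 − 507.89 = 177.12
C = 177.12 / 0.602 = 294.22 tonne/day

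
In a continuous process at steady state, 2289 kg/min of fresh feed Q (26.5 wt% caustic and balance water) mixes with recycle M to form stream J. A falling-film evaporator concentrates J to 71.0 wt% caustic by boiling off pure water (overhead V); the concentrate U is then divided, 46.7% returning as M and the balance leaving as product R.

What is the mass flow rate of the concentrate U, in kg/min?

Overall caustic balance (none leaves overhead): caustic in fresh feed = caustic in product, i.e. 2289×0.265 = (1−0.467)·U·0.710.
U = 606.59/(0.710×0.533) = 1602.9 kg/min.

1603 kg/min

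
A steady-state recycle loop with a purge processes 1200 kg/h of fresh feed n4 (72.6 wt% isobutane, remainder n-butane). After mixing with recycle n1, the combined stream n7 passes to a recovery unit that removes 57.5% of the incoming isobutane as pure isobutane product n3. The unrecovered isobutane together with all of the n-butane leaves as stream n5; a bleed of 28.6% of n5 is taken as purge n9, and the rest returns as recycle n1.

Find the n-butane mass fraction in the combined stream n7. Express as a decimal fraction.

0.479

n-butane enters only via n4 and leaves only via the purge: 1200×0.274 = 0.286×(n-butane in n5), and the recovery unit passes all n-butane, so n-butane in n7 = n-butane in n5 = 1149.7 kg/h.
isobutane in n7: m_A = 1200×0.726 + (1−0.286)·(1−0.575)·m_A, so m_A = 871.2/0.6966 = 1250.7 kg/h.
n7 = 1250.7 + 1149.7 = 2400.4 kg/h.
n-butane fraction in n7 = 1149.7/2400.4 = 0.479.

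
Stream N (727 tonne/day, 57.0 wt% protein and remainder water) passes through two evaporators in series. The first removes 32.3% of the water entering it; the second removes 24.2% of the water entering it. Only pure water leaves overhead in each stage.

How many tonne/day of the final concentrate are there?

574.8 tonne/day

water in feed = 727×0.430 = 312.61 tonne/day.
After stage 1: water left = (1−0.323)×312.61 = 211.64; stream total = 626.03 tonne/day.
After stage 2: water left = (1−0.242)×211.64 = 160.42; final concentrate = 574.81 tonne/day.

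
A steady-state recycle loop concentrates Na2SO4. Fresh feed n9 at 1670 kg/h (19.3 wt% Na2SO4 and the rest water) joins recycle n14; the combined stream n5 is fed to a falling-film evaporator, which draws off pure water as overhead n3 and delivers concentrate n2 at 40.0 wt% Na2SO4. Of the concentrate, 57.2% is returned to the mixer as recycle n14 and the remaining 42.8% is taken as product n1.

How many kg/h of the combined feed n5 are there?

2747 kg/h

Overall Na2SO4 balance (none leaves overhead): Na2SO4 in fresh feed = Na2SO4 in product, i.e. 1670×0.193 = (1−0.572)·n2·0.400.
n2 = 322.31/(0.400×0.428) = 1882.7 kg/h.
Recycle n14 = 0.572×1882.7 = 1076.9 kg/h.
Combined feed n5 = 1670 + 1076.9 = 2746.9 kg/h.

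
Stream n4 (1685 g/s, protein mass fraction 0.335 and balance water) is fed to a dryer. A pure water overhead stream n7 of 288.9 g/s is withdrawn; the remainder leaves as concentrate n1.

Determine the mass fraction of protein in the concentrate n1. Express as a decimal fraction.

protein is not removed: 1685×0.335 = 564.48 g/s of protein enters n1.
Concentrate = 1685 − 288.9 = 1396.1 g/s.
Mass fraction = 564.48/1396.1 = 0.404.

0.404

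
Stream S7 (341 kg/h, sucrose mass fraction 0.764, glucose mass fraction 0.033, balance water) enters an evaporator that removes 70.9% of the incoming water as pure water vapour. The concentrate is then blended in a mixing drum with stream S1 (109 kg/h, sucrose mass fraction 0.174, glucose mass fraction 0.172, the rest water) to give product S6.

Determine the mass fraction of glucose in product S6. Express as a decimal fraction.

0.075

Vapour removed = 0.709×0.203×341 = 49.079 kg/h; concentrate = 291.92 kg/h.
glucose reaching the mixer = 11.253 (from concentrate) + 109×0.172 = 30.001 kg/h.
Product flow = 291.92 + 109 = 400.92 kg/h; glucose fraction = 0.075.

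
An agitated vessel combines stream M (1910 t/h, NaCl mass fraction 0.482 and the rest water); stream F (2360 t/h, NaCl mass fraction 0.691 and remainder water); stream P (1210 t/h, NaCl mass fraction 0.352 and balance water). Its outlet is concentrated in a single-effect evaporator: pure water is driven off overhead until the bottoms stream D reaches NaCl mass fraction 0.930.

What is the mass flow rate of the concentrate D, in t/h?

3201 t/h

NaCl entering = 1910×0.482 + 2360×0.691 + 1210×0.352 = 2977.3 t/h.
All NaCl reports to D, so D = 2977.3/0.930 = 3201.4 t/h.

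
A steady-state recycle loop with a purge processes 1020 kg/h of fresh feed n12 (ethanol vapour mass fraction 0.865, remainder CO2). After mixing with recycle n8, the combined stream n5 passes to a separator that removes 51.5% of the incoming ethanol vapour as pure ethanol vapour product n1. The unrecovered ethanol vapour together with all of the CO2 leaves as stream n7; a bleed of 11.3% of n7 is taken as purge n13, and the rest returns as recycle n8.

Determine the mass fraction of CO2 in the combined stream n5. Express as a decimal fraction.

0.440

CO2 enters only via n12 and leaves only via the purge: 1020×0.135 = 0.113×(CO2 in n7), and the separator passes all CO2, so CO2 in n5 = CO2 in n7 = 1218.6 kg/h.
ethanol vapour in n5: m_A = 1020×0.865 + (1−0.113)·(1−0.515)·m_A, so m_A = 882.3/0.5698 = 1548.4 kg/h.
n5 = 1548.4 + 1218.6 = 2767 kg/h.
CO2 fraction in n5 = 1218.6/2767 = 0.440.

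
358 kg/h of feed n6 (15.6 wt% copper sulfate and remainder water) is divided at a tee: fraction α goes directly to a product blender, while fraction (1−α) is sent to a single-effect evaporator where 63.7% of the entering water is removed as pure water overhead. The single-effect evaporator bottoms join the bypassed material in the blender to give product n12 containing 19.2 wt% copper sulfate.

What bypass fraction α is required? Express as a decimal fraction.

0.651

All 358×0.156 = 55.848 kg/h of copper sulfate reaches n12, so n12 = 55.848/0.192 = 290.88 kg/h and vapour = 67.125 kg/h.
The evaporator receives (1−α)·358 of feed at 0.844 water and removes 0.637 of that water:
0.637×0.844×(1−α)×358 = 67.125
(1−α) = 67.125/192.47 = 0.3488;  α = 0.6512.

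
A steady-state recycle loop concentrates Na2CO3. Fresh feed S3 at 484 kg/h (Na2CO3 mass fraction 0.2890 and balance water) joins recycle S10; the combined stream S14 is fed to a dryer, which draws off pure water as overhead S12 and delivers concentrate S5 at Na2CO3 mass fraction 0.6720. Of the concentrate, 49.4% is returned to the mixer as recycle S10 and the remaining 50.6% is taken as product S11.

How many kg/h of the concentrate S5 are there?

Overall Na2CO3 balance (none leaves overhead): Na2CO3 in fresh feed = Na2CO3 in product, i.e. 484×0.289 = (1−0.494)·S5·0.672.
S5 = 139.88/(0.672×0.506) = 411.36 kg/h.

411.4 kg/h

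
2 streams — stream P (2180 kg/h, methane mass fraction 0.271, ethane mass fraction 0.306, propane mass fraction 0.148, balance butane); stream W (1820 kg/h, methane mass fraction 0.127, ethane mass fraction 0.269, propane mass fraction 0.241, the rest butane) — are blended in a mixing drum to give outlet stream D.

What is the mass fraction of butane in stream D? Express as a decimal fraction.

0.315

Total flow out = 2180 + 1820 = 4000 kg/h.
butane in = 2180×0.275 + 1820×0.363 = 1260.2 kg/h.
butane mass fraction in D = 1260.2/4000 = 0.315.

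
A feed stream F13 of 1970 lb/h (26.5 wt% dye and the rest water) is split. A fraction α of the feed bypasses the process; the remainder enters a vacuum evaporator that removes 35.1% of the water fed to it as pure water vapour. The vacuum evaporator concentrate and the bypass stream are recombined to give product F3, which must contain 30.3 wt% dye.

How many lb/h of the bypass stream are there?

All 1970×0.265 = 522.05 lb/h of dye reaches F3, so F3 = 522.05/0.303 = 1722.9 lb/h and vapour = 247.06 lb/h.
The evaporator receives (1−α)·1970 of feed at 0.735 water and removes 0.351 of that water:
0.351×0.735×(1−α)×1970 = 247.06
(1−α) = 247.06/508.23 = 0.4861;  α = 0.5139.
Bypass flow = 0.5139×1970 = 1012.3 lb/h.

1012 lb/h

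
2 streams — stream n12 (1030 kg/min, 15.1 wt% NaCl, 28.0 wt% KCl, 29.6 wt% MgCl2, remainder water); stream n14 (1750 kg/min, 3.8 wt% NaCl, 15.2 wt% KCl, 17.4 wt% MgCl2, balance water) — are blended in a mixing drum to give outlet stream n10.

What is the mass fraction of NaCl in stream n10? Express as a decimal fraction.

Total flow out = 1030 + 1750 = 2780 kg/min.
NaCl in = 1030×0.151 + 1750×0.038 = 222.03 kg/min.
NaCl mass fraction in n10 = 222.03/2780 = 0.0799.

0.0799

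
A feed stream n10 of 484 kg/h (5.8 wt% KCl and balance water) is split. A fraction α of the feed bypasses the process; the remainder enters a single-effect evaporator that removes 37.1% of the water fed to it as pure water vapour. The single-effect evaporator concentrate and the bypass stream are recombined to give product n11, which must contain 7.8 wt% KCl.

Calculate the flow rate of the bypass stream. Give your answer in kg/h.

All 484×0.058 = 28.072 kg/h of KCl reaches n11, so n11 = 28.072/0.078 = 359.9 kg/h and vapour = 124.1 kg/h.
The evaporator receives (1−α)·484 of feed at 0.942 water and removes 0.371 of that water:
0.371×0.942×(1−α)×484 = 124.1
(1−α) = 124.1/169.15 = 0.7337;  α = 0.2663.
Bypass flow = 0.2663×484 = 128.9 kg/h.

128.9 kg/h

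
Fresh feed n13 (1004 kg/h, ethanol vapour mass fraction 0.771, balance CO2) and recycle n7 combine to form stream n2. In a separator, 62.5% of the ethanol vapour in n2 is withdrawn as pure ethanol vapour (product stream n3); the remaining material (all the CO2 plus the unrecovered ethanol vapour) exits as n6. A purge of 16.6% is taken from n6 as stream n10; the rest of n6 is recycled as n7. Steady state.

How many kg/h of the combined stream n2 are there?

CO2 enters only via n13 and leaves only via the purge: 1004×0.229 = 0.166×(CO2 in n6), and the separator passes all CO2, so CO2 in n2 = CO2 in n6 = 1385 kg/h.
ethanol vapour in n2: m_A = 1004×0.771 + (1−0.166)·(1−0.625)·m_A, so m_A = 774.08/0.6873 = 1126.3 kg/h.
n2 = 1126.3 + 1385 = 2511.4 kg/h.

2511 kg/h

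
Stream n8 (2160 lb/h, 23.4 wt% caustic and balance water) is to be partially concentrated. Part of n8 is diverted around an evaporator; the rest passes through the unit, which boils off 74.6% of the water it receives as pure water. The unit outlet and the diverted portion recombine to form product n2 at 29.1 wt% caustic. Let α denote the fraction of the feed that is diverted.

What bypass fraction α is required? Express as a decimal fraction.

0.657

All 2160×0.234 = 505.44 lb/h of caustic reaches n2, so n2 = 505.44/0.291 = 1736.9 lb/h and vapour = 423.09 lb/h.
The evaporator receives (1−α)·2160 of feed at 0.766 water and removes 0.746 of that water:
0.746×0.766×(1−α)×2160 = 423.09
(1−α) = 423.09/1234.3 = 0.3428;  α = 0.6572.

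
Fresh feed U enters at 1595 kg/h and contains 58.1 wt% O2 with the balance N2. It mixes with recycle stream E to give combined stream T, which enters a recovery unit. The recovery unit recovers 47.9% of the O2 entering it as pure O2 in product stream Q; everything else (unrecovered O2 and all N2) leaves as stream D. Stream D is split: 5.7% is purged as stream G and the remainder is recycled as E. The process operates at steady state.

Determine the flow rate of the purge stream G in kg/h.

N2 enters only via U and leaves only via the purge: 1595×0.419 = 0.057×(N2 in D), and the recovery unit passes all N2, so N2 in T = N2 in D = 11725 kg/h.
O2 in T: m_A = 1595×0.581 + (1−0.057)·(1−0.479)·m_A, so m_A = 926.69/0.5087 = 1821.7 kg/h.
D = (1−0.479)×1821.7 + 11725 = 12674 kg/h.
Purge G = 0.057×12674 = 722.4 kg/h.

722.4 kg/h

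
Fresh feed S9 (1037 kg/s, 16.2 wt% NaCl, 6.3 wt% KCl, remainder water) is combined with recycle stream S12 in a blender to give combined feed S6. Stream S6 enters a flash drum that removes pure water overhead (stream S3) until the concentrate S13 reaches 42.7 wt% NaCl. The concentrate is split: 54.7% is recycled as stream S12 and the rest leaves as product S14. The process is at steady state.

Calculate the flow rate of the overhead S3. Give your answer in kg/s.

643.6 kg/s

Overall NaCl balance (none leaves overhead): NaCl in fresh feed = NaCl in product, i.e. 1037×0.162 = (1−0.547)·S13·0.427.
S13 = 167.99/(0.427×0.453) = 868.5 kg/s.
Recycle S12 = 0.547×868.5 = 475.07 kg/s.
Combined feed S6 = 1037 + 475.07 = 1512.1 kg/s.
Overhead S3 = S6 − S13 = 1512.1 − 868.5 = 643.57 kg/s.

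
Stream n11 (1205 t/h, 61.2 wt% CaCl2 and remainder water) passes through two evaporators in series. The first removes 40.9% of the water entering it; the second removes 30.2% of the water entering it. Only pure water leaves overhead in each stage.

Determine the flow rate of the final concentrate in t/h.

water in feed = 1205×0.388 = 467.54 t/h.
After stage 1: water left = (1−0.409)×467.54 = 276.32; stream total = 1013.8 t/h.
After stage 2: water left = (1−0.302)×276.32 = 192.87; final concentrate = 930.33 t/h.

930.3 t/h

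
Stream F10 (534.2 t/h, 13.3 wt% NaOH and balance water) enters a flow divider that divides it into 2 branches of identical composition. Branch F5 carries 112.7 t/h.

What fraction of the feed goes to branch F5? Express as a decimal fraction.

Fraction to F5 = 112.7/534.2 = 0.2110.

0.211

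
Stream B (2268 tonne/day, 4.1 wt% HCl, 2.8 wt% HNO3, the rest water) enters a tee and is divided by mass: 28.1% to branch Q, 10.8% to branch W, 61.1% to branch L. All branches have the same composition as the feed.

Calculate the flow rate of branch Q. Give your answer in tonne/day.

637.3 tonne/day

Branch Q flow = 0.281×2268 = 637.31 tonne/day.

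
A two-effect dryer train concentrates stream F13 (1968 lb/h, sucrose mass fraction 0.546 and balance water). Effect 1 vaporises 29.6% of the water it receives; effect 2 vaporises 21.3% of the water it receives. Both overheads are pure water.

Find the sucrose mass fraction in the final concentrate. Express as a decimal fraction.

0.685

water in feed = 1968×0.454 = 893.47 lb/h.
After stage 1: water left = (1−0.296)×893.47 = 629; stream total = 1703.5 lb/h.
After stage 2: water left = (1−0.213)×629 = 495.03; final concentrate = 1569.6 lb/h.
sucrose fraction = 1074.5/1569.6 = 0.685.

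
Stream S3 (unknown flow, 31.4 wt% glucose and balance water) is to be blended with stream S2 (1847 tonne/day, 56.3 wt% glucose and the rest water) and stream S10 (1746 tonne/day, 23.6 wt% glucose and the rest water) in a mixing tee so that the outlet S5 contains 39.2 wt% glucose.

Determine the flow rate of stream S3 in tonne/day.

557.2 tonne/day

Let S3 be the unknown flow. Total out = 3593 + S3.
glucose balance: 1451.9 + 0.314·S3 = 0.392·(3593 + S3)
(0.314 − 0.392)·S3 = 0.392×3593 − 1451.9 = -43.461
S3 = -43.461 / -0.078 = 557.19 tonne/day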